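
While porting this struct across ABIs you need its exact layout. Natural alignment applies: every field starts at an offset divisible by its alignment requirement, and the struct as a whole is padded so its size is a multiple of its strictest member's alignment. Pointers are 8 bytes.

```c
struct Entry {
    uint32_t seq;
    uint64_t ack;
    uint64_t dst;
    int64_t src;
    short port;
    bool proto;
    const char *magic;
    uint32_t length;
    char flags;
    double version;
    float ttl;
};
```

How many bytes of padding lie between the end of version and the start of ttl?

0

@0: seq [4B, align 4] → 4
+4 pad (align 8)
@8: ack [8B, align 8] → 16
@16: dst [8B, align 8] → 24
@24: src [8B, align 8] → 32
@32: port [2B, align 2] → 34
@34: proto [1B, align 1] → 35
+5 pad (align 8)
@40: magic [8B, align 8] → 48
@48: length [4B, align 4] → 52
@52: flags [1B, align 1] → 53
+3 pad (align 8)
@56: version [8B, align 8] → 64
@64: ttl [4B, align 4] → 68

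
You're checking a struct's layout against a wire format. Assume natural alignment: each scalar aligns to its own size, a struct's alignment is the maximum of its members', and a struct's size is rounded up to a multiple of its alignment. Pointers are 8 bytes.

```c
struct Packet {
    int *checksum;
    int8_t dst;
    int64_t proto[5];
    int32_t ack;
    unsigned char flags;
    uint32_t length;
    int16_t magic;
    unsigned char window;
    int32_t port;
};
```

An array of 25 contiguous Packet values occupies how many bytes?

0..8  checksum  (8B, 8-aligned)
8..9  dst  (1B, 1-aligned)
9..16  -- padding (7B)
16..56  proto  (40B, 8-aligned)
56..60  ack  (4B, 4-aligned)
60..61  flags  (1B, 1-aligned)
61..64  -- padding (3B)
64..68  length  (4B, 4-aligned)
68..70  magic  (2B, 2-aligned)
70..71  window  (1B, 1-aligned)
71..72  -- padding (1B)
72..76  port  (4B, 4-aligned)
76..80  -- tail padding (4B)
sizeof = 80, alignof = 8
array of 25: 25 × 80 = 2000

2000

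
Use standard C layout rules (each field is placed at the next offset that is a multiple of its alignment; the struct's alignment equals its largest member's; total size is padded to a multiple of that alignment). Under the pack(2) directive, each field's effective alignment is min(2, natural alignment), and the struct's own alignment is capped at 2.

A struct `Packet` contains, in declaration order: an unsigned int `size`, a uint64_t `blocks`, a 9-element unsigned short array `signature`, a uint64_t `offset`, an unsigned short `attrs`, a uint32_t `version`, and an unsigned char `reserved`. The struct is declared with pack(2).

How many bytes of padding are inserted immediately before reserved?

0..4  size  (4B, 2-aligned)
4..12  blocks  (8B, 2-aligned)
12..30  signature  (18B, 2-aligned)
30..38  offset  (8B, 2-aligned)
38..40  attrs  (2B, 2-aligned)
40..44  version  (4B, 2-aligned)
44..45  reserved  (1B, 1-aligned)

0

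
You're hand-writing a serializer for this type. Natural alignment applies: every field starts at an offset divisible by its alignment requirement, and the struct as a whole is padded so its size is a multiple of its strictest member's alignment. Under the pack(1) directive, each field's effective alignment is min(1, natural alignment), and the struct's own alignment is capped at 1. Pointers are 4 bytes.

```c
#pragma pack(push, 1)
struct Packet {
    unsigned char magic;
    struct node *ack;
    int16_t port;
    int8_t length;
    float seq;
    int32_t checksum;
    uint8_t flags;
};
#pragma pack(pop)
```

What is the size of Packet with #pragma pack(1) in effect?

17

magic at 0 (size 1, align 1) → ends 1
ack at 1 (size 4, align 1) → ends 5
port at 5 (size 2, align 1) → ends 7
length at 7 (size 1, align 1) → ends 8
seq at 8 (size 4, align 1) → ends 12
checksum at 12 (size 4, align 1) → ends 16
flags at 16 (size 1, align 1) → ends 17
total 17 bytes, alignment 1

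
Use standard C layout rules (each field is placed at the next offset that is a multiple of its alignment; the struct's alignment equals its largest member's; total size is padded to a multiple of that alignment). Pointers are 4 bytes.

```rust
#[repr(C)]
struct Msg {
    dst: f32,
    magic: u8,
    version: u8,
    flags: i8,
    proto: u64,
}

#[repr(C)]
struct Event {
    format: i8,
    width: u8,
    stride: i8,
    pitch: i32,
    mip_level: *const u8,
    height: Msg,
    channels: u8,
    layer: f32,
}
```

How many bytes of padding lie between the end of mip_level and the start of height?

4

Msg: dst at 0 (size 4, align 4) → ends 4; magic at 4 (size 1, align 1) → ends 5; version at 5 (size 1, align 1) → ends 6; flags at 6 (size 1, align 1) → ends 7; pad 1 to align 8 for proto; proto at 8 (size 8, align 8) → ends 16; total 16 bytes, alignment 8
format at 0 (size 1, align 1) → ends 1
width at 1 (size 1, align 1) → ends 2
stride at 2 (size 1, align 1) → ends 3
pad 1 to align 4 for pitch
pitch at 4 (size 4, align 4) → ends 8
mip_level at 8 (size 4, align 4) → ends 12
pad 4 to align 8 for height
height at 16 (size 16, align 8) → ends 32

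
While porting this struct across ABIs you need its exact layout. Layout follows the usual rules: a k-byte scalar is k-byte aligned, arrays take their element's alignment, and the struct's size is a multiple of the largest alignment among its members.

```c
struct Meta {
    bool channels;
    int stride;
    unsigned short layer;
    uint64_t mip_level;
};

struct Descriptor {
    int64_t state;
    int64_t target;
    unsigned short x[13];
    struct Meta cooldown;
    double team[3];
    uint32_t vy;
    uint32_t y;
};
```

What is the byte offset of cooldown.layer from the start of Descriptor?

56

Meta: @0: channels [1B, align 1] → 1; +3 pad (align 4); @4: stride [4B, align 4] → 8; @8: layer [2B, align 2] → 10; +6 pad (align 8); @16: mip_level [8B, align 8] → 24; size 24, align 8
@0: state [8B, align 8] → 8
@8: target [8B, align 8] → 16
@16: x [26B, align 2] → 42
+6 pad (align 8)
@48: cooldown [24B, align 8] → 72
within Meta: layer at 8
48 + 8 = 56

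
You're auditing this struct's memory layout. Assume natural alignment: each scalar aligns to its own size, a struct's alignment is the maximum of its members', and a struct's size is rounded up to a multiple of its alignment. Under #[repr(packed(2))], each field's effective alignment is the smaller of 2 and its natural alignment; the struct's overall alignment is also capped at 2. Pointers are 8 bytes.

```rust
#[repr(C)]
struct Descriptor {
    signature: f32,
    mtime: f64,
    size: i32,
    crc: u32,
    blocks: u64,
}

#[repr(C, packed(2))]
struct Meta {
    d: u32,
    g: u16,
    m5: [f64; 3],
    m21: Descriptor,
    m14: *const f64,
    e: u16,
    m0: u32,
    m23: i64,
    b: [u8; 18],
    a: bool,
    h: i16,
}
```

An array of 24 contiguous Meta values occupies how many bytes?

Descriptor: @0: signature [4B, align 4] → 4; +4 pad (align 8); @8: mtime [8B, align 8] → 16; @16: size [4B, align 4] → 20; @20: crc [4B, align 4] → 24; @24: blocks [8B, align 8] → 32; size 32, align 8
@0: d [4B, align 2] → 4
@4: g [2B, align 2] → 6
@6: m5 [24B, align 2] → 30
@30: m21 [32B, align 2] → 62
@62: m14 [8B, align 2] → 70
@70: e [2B, align 2] → 72
@72: m0 [4B, align 2] → 76
@76: m23 [8B, align 2] → 84
@84: b [18B, align 1] → 102
@102: a [1B, align 1] → 103
+1 pad (align 2)
@104: h [2B, align 2] → 106
size 106, align 2
array of 24: 24 × 106 = 2544

2544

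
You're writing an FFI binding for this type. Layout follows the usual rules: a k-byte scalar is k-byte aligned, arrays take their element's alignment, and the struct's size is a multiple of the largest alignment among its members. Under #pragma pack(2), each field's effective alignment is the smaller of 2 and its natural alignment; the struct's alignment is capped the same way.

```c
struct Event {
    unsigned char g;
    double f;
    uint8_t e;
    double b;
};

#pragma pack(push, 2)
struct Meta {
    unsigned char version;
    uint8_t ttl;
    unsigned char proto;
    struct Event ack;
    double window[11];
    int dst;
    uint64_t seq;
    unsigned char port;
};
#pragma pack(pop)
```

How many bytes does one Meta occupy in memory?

138

Event: @0: g [1B, align 1] → 1; +7 pad (align 8); @8: f [8B, align 8] → 16; @16: e [1B, align 1] → 17; +7 pad (align 8); @24: b [8B, align 8] → 32; size 32, align 8
@0: version [1B, align 1] → 1
@1: ttl [1B, align 1] → 2
@2: proto [1B, align 1] → 3
+1 pad (align 2)
@4: ack [32B, align 2] → 36
@36: window [88B, align 2] → 124
@124: dst [4B, align 2] → 128
@128: seq [8B, align 2] → 136
@136: port [1B, align 1] → 137
+1 tail pad (align 2)
size 138, align 2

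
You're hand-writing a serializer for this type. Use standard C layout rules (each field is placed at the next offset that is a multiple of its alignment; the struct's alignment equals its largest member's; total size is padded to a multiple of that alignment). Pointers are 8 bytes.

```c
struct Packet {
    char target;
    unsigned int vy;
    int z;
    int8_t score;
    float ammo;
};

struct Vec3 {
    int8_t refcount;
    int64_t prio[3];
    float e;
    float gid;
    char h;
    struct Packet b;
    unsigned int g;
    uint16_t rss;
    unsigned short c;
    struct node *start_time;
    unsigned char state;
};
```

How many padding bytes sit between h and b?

Packet: 0..1  target  (1B, 1-aligned); 1..4  -- padding (3B); 4..8  vy  (4B, 4-aligned); 8..12  z  (4B, 4-aligned); 12..13  score  (1B, 1-aligned); 13..16  -- padding (3B); 16..20  ammo  (4B, 4-aligned); sizeof = 20, alignof = 4
0..1  refcount  (1B, 1-aligned)
1..8  -- padding (7B)
8..32  prio  (24B, 8-aligned)
32..36  e  (4B, 4-aligned)
36..40  gid  (4B, 4-aligned)
40..41  h  (1B, 1-aligned)
41..44  -- padding (3B)
44..64  b  (20B, 4-aligned)

3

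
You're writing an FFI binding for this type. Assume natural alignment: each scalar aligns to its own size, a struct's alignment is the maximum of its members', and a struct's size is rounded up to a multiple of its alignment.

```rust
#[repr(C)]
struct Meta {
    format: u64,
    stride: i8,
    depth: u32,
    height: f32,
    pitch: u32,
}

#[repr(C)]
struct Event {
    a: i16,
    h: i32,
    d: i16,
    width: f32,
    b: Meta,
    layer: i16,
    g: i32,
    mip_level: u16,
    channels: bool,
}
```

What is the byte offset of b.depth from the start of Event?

Meta: 0..8  format  (8B, 8-aligned); 8..9  stride  (1B, 1-aligned); 9..12  -- padding (3B); 12..16  depth  (4B, 4-aligned); 16..20  height  (4B, 4-aligned); 20..24  pitch  (4B, 4-aligned); sizeof = 24, alignof = 8
0..2  a  (2B, 2-aligned)
2..4  -- padding (2B)
4..8  h  (4B, 4-aligned)
8..10  d  (2B, 2-aligned)
10..12  -- padding (2B)
12..16  width  (4B, 4-aligned)
16..40  b  (24B, 8-aligned)
within Meta: depth at 12
16 + 12 = 28

28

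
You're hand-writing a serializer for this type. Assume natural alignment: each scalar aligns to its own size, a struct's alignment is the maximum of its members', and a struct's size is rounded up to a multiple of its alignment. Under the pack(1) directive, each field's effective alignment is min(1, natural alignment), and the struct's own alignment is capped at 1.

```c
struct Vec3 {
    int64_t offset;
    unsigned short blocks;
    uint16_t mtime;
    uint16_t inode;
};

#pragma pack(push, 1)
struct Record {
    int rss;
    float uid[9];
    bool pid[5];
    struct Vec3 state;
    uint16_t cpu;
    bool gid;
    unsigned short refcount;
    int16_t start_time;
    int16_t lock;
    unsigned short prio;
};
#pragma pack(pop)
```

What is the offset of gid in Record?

63

Vec3: offset at 0 (size 8, align 8) → ends 8; blocks at 8 (size 2, align 2) → ends 10; mtime at 10 (size 2, align 2) → ends 12; inode at 12 (size 2, align 2) → ends 14; tail pad 2 to reach multiple of 8; total 16 bytes, alignment 8
rss at 0 (size 4, align 1) → ends 4
uid at 4 (size 36, align 1) → ends 40
pid at 40 (size 5, align 1) → ends 45
state at 45 (size 16, align 1) → ends 61
cpu at 61 (size 2, align 1) → ends 63
gid at 63 (size 1, align 1) → ends 64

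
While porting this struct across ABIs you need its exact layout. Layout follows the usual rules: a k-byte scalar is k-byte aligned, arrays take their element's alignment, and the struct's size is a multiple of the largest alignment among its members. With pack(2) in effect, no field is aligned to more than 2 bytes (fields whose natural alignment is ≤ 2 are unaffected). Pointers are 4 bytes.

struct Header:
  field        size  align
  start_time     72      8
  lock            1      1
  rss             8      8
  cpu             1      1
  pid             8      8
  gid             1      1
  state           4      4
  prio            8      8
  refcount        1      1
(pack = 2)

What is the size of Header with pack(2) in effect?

108

@0: start_time [72B, align 2] → 72
@72: lock [1B, align 1] → 73
+1 pad (align 2)
@74: rss [8B, align 2] → 82
@82: cpu [1B, align 1] → 83
+1 pad (align 2)
@84: pid [8B, align 2] → 92
@92: gid [1B, align 1] → 93
+1 pad (align 2)
@94: state [4B, align 2] → 98
@98: prio [8B, align 2] → 106
@106: refcount [1B, align 1] → 107
+1 tail pad (align 2)
size 108, align 2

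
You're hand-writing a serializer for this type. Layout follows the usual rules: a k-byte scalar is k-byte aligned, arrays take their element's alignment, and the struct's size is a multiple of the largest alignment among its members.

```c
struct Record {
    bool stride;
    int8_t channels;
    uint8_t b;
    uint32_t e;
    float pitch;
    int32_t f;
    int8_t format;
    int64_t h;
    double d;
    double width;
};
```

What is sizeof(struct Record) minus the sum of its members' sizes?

stride at 0 (size 1, align 1) → ends 1
channels at 1 (size 1, align 1) → ends 2
b at 2 (size 1, align 1) → ends 3
pad 1 to align 4 for e
e at 4 (size 4, align 4) → ends 8
pitch at 8 (size 4, align 4) → ends 12
f at 12 (size 4, align 4) → ends 16
format at 16 (size 1, align 1) → ends 17
pad 7 to align 8 for h
h at 24 (size 8, align 8) → ends 32
d at 32 (size 8, align 8) → ends 40
width at 40 (size 8, align 8) → ends 48
total 48 bytes, alignment 8
data bytes 40, size 48 → padding 8

8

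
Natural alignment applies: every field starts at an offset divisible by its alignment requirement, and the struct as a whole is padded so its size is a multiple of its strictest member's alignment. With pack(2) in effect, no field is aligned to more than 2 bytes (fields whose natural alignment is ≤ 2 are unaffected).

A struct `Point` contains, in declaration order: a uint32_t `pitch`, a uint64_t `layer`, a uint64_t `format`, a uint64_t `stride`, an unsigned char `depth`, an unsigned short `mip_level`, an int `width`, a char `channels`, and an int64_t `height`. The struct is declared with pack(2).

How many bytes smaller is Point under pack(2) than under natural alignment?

10

natural layout:
  pitch at 0 (size 4, align 4) → ends 4
  pad 4 to align 8 for layer
  layer at 8 (size 8, align 8) → ends 16
  format at 16 (size 8, align 8) → ends 24
  stride at 24 (size 8, align 8) → ends 32
  depth at 32 (size 1, align 1) → ends 33
  pad 1 to align 2 for mip_level
  mip_level at 34 (size 2, align 2) → ends 36
  width at 36 (size 4, align 4) → ends 40
  channels at 40 (size 1, align 1) → ends 41
  pad 7 to align 8 for height
  height at 48 (size 8, align 8) → ends 56
  total 56 bytes, alignment 8
packed(2) layout:
  pitch at 0 (size 4, align 2) → ends 4
  layer at 4 (size 8, align 2) → ends 12
  format at 12 (size 8, align 2) → ends 20
  stride at 20 (size 8, align 2) → ends 28
  depth at 28 (size 1, align 1) → ends 29
  pad 1 to align 2 for mip_level
  mip_level at 30 (size 2, align 2) → ends 32
  width at 32 (size 4, align 2) → ends 36
  channels at 36 (size 1, align 1) → ends 37
  pad 1 to align 2 for height
  height at 38 (size 8, align 2) → ends 46
  total 46 bytes, alignment 2
56 − 46 = 10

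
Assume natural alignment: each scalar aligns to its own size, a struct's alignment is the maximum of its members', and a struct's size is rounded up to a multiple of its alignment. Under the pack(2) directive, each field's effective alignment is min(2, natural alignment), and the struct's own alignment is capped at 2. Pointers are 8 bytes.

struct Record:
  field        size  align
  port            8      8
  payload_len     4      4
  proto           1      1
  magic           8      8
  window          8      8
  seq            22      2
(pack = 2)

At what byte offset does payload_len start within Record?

8

port at 0 (size 8, align 2) → ends 8
payload_len at 8 (size 4, align 2) → ends 12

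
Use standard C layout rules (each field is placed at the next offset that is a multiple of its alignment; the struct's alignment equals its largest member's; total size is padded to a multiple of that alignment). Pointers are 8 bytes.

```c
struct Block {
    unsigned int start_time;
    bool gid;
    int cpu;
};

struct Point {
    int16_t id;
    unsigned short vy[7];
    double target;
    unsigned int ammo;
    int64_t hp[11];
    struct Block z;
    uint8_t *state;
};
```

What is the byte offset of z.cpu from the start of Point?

128

Block: 0..4  start_time  (4B, 4-aligned); 4..5  gid  (1B, 1-aligned); 5..8  -- padding (3B); 8..12  cpu  (4B, 4-aligned); sizeof = 12, alignof = 4
0..2  id  (2B, 2-aligned)
2..16  vy  (14B, 2-aligned)
16..24  target  (8B, 8-aligned)
24..28  ammo  (4B, 4-aligned)
28..32  -- padding (4B)
32..120  hp  (88B, 8-aligned)
120..132  z  (12B, 4-aligned)
within Block: cpu at 8
120 + 8 = 128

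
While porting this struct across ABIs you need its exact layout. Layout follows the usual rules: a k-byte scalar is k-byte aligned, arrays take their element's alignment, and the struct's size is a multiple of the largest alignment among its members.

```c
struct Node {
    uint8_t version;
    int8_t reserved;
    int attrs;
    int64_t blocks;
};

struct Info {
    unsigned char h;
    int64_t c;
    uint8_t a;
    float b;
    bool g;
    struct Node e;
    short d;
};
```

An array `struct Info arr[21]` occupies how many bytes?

Node: 0..1  version  (1B, 1-aligned); 1..2  reserved  (1B, 1-aligned); 2..4  -- padding (2B); 4..8  attrs  (4B, 4-aligned); 8..16  blocks  (8B, 8-aligned); sizeof = 16, alignof = 8
0..1  h  (1B, 1-aligned)
1..8  -- padding (7B)
8..16  c  (8B, 8-aligned)
16..17  a  (1B, 1-aligned)
17..20  -- padding (3B)
20..24  b  (4B, 4-aligned)
24..25  g  (1B, 1-aligned)
25..32  -- padding (7B)
32..48  e  (16B, 8-aligned)
48..50  d  (2B, 2-aligned)
50..56  -- tail padding (6B)
sizeof = 56, alignof = 8
array of 21: 21 × 56 = 1176

1176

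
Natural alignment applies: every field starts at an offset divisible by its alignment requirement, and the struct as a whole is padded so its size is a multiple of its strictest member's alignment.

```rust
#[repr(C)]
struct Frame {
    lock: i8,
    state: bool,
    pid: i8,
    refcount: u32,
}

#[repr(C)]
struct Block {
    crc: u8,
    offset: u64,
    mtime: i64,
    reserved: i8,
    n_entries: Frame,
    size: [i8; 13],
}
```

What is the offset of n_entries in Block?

28

Frame: lock at 0 (size 1, align 1) → ends 1; state at 1 (size 1, align 1) → ends 2; pid at 2 (size 1, align 1) → ends 3; pad 1 to align 4 for refcount; refcount at 4 (size 4, align 4) → ends 8; total 8 bytes, alignment 4
crc at 0 (size 1, align 1) → ends 1
pad 7 to align 8 for offset
offset at 8 (size 8, align 8) → ends 16
mtime at 16 (size 8, align 8) → ends 24
reserved at 24 (size 1, align 1) → ends 25
pad 3 to align 4 for n_entries
n_entries at 28 (size 8, align 4) → ends 36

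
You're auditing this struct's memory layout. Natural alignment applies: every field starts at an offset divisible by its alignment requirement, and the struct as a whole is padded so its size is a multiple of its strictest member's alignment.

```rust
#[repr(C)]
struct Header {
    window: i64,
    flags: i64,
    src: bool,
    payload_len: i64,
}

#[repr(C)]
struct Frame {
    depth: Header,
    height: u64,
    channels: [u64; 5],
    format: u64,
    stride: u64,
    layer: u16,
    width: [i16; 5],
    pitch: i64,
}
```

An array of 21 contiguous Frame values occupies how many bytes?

2520

Header: @0: window [8B, align 8] → 8; @8: flags [8B, align 8] → 16; @16: src [1B, align 1] → 17; +7 pad (align 8); @24: payload_len [8B, align 8] → 32; size 32, align 8
@0: depth [32B, align 8] → 32
@32: height [8B, align 8] → 40
@40: channels [40B, align 8] → 80
@80: format [8B, align 8] → 88
@88: stride [8B, align 8] → 96
@96: layer [2B, align 2] → 98
@98: width [10B, align 2] → 108
+4 pad (align 8)
@112: pitch [8B, align 8] → 120
size 120, align 8
array of 21: 21 × 120 = 2520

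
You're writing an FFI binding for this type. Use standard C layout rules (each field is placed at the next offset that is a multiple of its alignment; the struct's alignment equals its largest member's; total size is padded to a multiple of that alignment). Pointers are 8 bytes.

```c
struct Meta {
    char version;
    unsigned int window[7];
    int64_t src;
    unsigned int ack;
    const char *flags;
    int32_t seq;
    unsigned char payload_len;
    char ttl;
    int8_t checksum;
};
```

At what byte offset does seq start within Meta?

version at 0 (size 1, align 1) → ends 1
pad 3 to align 4 for window
window at 4 (size 28, align 4) → ends 32
src at 32 (size 8, align 8) → ends 40
ack at 40 (size 4, align 4) → ends 44
pad 4 to align 8 for flags
flags at 48 (size 8, align 8) → ends 56
seq at 56 (size 4, align 4) → ends 60

56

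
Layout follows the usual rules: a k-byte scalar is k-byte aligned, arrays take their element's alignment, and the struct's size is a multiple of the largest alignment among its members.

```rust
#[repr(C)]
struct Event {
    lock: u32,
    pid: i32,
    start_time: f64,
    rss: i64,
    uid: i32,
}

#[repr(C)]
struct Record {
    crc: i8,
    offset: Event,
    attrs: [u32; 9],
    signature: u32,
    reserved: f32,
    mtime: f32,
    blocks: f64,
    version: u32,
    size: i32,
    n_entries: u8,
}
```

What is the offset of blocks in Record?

Event: @0: lock [4B, align 4] → 4; @4: pid [4B, align 4] → 8; @8: start_time [8B, align 8] → 16; @16: rss [8B, align 8] → 24; @24: uid [4B, align 4] → 28; +4 tail pad (align 8); size 32, align 8
@0: crc [1B, align 1] → 1
+7 pad (align 8)
@8: offset [32B, align 8] → 40
@40: attrs [36B, align 4] → 76
@76: signature [4B, align 4] → 80
@80: reserved [4B, align 4] → 84
@84: mtime [4B, align 4] → 88
@88: blocks [8B, align 8] → 96

88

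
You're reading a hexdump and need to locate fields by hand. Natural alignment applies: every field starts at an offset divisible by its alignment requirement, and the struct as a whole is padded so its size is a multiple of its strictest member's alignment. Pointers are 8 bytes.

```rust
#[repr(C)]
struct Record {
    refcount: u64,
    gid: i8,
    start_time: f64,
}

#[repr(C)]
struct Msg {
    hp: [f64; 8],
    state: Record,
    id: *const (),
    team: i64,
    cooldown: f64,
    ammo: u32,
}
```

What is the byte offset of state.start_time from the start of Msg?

80

Record: 0..8  refcount  (8B, 8-aligned); 8..9  gid  (1B, 1-aligned); 9..16  -- padding (7B); 16..24  start_time  (8B, 8-aligned); sizeof = 24, alignof = 8
0..64  hp  (64B, 8-aligned)
64..88  state  (24B, 8-aligned)
within Record: start_time at 16
64 + 16 = 80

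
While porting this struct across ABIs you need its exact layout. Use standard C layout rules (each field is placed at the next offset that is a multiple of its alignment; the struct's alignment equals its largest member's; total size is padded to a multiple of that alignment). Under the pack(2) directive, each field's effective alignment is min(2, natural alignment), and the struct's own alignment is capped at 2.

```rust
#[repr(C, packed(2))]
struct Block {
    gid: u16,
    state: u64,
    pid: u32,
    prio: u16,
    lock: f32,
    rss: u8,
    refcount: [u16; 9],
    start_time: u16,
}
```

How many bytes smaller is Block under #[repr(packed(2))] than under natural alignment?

natural layout:
  @0: gid [2B, align 2] → 2
  +6 pad (align 8)
  @8: state [8B, align 8] → 16
  @16: pid [4B, align 4] → 20
  @20: prio [2B, align 2] → 22
  +2 pad (align 4)
  @24: lock [4B, align 4] → 28
  @28: rss [1B, align 1] → 29
  +1 pad (align 2)
  @30: refcount [18B, align 2] → 48
  @48: start_time [2B, align 2] → 50
  +6 tail pad (align 8)
  size 56, align 8
packed(2) layout:
  @0: gid [2B, align 2] → 2
  @2: state [8B, align 2] → 10
  @10: pid [4B, align 2] → 14
  @14: prio [2B, align 2] → 16
  @16: lock [4B, align 2] → 20
  @20: rss [1B, align 1] → 21
  +1 pad (align 2)
  @22: refcount [18B, align 2] → 40
  @40: start_time [2B, align 2] → 42
  size 42, align 2
56 − 42 = 14

14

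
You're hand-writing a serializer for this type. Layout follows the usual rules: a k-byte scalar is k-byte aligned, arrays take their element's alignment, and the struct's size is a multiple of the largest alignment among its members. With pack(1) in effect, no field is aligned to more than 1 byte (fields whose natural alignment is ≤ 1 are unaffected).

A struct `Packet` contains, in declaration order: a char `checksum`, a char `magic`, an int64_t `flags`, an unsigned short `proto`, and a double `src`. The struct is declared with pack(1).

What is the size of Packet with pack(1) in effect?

20

0..1  checksum  (1B, 1-aligned)
1..2  magic  (1B, 1-aligned)
2..10  flags  (8B, 1-aligned)
10..12  proto  (2B, 1-aligned)
12..20  src  (8B, 1-aligned)
sizeof = 20, alignof = 1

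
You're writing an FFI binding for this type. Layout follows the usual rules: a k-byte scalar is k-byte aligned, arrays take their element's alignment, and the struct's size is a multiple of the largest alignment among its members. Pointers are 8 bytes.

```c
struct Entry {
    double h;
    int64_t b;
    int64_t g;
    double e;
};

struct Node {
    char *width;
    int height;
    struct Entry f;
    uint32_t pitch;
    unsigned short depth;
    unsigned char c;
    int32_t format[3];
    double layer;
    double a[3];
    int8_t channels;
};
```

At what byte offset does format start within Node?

Entry: 0..8  h  (8B, 8-aligned); 8..16  b  (8B, 8-aligned); 16..24  g  (8B, 8-aligned); 24..32  e  (8B, 8-aligned); sizeof = 32, alignof = 8
0..8  width  (8B, 8-aligned)
8..12  height  (4B, 4-aligned)
12..16  -- padding (4B)
16..48  f  (32B, 8-aligned)
48..52  pitch  (4B, 4-aligned)
52..54  depth  (2B, 2-aligned)
54..55  c  (1B, 1-aligned)
55..56  -- padding (1B)
56..68  format  (12B, 4-aligned)

56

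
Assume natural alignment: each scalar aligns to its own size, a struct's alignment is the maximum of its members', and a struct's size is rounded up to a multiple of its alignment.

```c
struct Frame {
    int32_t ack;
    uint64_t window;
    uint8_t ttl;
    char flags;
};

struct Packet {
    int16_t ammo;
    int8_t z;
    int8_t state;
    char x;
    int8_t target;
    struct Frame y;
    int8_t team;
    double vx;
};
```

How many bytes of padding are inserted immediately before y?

2

Frame: @0: ack [4B, align 4] → 4; +4 pad (align 8); @8: window [8B, align 8] → 16; @16: ttl [1B, align 1] → 17; @17: flags [1B, align 1] → 18; +6 tail pad (align 8); size 24, align 8
@0: ammo [2B, align 2] → 2
@2: z [1B, align 1] → 3
@3: state [1B, align 1] → 4
@4: x [1B, align 1] → 5
@5: target [1B, align 1] → 6
+2 pad (align 8)
@8: y [24B, align 8] → 32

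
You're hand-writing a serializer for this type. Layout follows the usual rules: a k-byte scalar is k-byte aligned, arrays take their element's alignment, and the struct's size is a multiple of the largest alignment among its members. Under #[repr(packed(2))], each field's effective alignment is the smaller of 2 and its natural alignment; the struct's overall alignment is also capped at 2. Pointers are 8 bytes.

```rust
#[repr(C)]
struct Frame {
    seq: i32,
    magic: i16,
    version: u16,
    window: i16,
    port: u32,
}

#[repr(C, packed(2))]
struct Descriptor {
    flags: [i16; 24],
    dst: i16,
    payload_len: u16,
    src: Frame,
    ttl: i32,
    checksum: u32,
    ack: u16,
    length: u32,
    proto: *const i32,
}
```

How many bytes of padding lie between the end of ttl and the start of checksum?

Frame: 0..4  seq  (4B, 4-aligned); 4..6  magic  (2B, 2-aligned); 6..8  version  (2B, 2-aligned); 8..10  window  (2B, 2-aligned); 10..12  -- padding (2B); 12..16  port  (4B, 4-aligned); sizeof = 16, alignof = 4
0..48  flags  (48B, 2-aligned)
48..50  dst  (2B, 2-aligned)
50..52  payload_len  (2B, 2-aligned)
52..68  src  (16B, 2-aligned)
68..72  ttl  (4B, 2-aligned)
72..76  checksum  (4B, 2-aligned)

0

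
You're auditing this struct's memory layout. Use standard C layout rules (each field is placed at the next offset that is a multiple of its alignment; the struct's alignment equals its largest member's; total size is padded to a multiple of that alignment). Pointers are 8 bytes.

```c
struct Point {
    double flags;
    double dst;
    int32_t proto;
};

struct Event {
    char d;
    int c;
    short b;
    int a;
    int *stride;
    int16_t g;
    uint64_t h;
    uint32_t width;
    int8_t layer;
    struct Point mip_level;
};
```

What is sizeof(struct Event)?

Point: flags at 0 (size 8, align 8) → ends 8; dst at 8 (size 8, align 8) → ends 16; proto at 16 (size 4, align 4) → ends 20; tail pad 4 to reach multiple of 8; total 24 bytes, alignment 8
d at 0 (size 1, align 1) → ends 1
pad 3 to align 4 for c
c at 4 (size 4, align 4) → ends 8
b at 8 (size 2, align 2) → ends 10
pad 2 to align 4 for a
a at 12 (size 4, align 4) → ends 16
stride at 16 (size 8, align 8) → ends 24
g at 24 (size 2, align 2) → ends 26
pad 6 to align 8 for h
h at 32 (size 8, align 8) → ends 40
width at 40 (size 4, align 4) → ends 44
layer at 44 (size 1, align 1) → ends 45
pad 3 to align 8 for mip_level
mip_level at 48 (size 24, align 8) → ends 72
total 72 bytes, alignment 8

72 bytes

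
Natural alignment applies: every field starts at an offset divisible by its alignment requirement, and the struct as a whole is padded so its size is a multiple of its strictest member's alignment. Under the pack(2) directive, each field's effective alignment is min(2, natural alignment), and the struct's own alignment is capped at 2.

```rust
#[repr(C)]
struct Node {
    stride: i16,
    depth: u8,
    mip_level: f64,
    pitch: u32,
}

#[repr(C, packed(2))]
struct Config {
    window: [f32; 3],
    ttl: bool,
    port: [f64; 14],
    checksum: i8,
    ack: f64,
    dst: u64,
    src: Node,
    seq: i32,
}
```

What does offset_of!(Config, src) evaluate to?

144

Node: @0: stride [2B, align 2] → 2; @2: depth [1B, align 1] → 3; +5 pad (align 8); @8: mip_level [8B, align 8] → 16; @16: pitch [4B, align 4] → 20; +4 tail pad (align 8); size 24, align 8
@0: window [12B, align 2] → 12
@12: ttl [1B, align 1] → 13
+1 pad (align 2)
@14: port [112B, align 2] → 126
@126: checksum [1B, align 1] → 127
+1 pad (align 2)
@128: ack [8B, align 2] → 136
@136: dst [8B, align 2] → 144
@144: src [24B, align 2] → 168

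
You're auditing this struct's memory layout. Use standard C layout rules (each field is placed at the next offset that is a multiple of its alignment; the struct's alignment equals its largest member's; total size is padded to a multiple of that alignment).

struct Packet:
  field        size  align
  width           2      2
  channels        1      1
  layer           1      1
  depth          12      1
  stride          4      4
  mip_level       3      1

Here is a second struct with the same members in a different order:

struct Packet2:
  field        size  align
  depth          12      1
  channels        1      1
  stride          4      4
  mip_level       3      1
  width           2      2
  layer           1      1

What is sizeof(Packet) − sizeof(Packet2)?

@0: width [2B, align 2] → 2
@2: channels [1B, align 1] → 3
@3: layer [1B, align 1] → 4
@4: depth [12B, align 1] → 16
@16: stride [4B, align 4] → 20
@20: mip_level [3B, align 1] → 23
+1 tail pad (align 4)
size 24, align 4
— Packet2 —
@0: depth [12B, align 1] → 12
@12: channels [1B, align 1] → 13
+3 pad (align 4)
@16: stride [4B, align 4] → 20
@20: mip_level [3B, align 1] → 23
+1 pad (align 2)
@24: width [2B, align 2] → 26
@26: layer [1B, align 1] → 27
+1 tail pad (align 4)
size 28, align 4
24 − 28 = -4

-4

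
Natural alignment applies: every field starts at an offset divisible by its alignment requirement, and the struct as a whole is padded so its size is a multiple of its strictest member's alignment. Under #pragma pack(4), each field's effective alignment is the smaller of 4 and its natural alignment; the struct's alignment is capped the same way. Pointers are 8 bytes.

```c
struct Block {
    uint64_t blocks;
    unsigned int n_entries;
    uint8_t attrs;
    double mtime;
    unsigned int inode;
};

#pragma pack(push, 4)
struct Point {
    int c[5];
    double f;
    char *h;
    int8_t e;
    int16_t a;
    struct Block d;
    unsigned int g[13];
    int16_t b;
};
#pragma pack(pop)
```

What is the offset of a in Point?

38

Block: blocks at 0 (size 8, align 8) → ends 8; n_entries at 8 (size 4, align 4) → ends 12; attrs at 12 (size 1, align 1) → ends 13; pad 3 to align 8 for mtime; mtime at 16 (size 8, align 8) → ends 24; inode at 24 (size 4, align 4) → ends 28; tail pad 4 to reach multiple of 8; total 32 bytes, alignment 8
c at 0 (size 20, align 4) → ends 20
f at 20 (size 8, align 4) → ends 28
h at 28 (size 8, align 4) → ends 36
e at 36 (size 1, align 1) → ends 37
pad 1 to align 2 for a
a at 38 (size 2, align 2) → ends 40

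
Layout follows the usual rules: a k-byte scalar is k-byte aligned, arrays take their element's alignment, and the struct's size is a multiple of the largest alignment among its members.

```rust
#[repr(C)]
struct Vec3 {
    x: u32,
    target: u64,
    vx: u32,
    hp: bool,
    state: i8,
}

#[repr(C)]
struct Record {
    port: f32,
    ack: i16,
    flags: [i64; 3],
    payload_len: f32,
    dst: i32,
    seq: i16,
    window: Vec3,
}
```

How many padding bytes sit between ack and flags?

Vec3: 0..4  x  (4B, 4-aligned); 4..8  -- padding (4B); 8..16  target  (8B, 8-aligned); 16..20  vx  (4B, 4-aligned); 20..21  hp  (1B, 1-aligned); 21..22  state  (1B, 1-aligned); 22..24  -- tail padding (2B); sizeof = 24, alignof = 8
0..4  port  (4B, 4-aligned)
4..6  ack  (2B, 2-aligned)
6..8  -- padding (2B)
8..32  flags  (24B, 8-aligned)

2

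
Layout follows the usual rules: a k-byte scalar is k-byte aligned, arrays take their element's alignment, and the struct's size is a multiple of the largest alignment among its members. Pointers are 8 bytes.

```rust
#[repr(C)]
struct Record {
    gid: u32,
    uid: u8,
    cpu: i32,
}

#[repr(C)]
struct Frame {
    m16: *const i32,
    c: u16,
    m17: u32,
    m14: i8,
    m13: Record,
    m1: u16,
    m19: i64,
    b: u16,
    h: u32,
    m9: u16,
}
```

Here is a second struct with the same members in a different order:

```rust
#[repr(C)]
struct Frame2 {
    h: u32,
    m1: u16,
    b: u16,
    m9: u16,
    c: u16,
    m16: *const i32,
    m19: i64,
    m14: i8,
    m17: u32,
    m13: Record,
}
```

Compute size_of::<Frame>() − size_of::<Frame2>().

8

Record: gid at 0 (size 4, align 4) → ends 4; uid at 4 (size 1, align 1) → ends 5; pad 3 to align 4 for cpu; cpu at 8 (size 4, align 4) → ends 12; total 12 bytes, alignment 4
m16 at 0 (size 8, align 8) → ends 8
c at 8 (size 2, align 2) → ends 10
pad 2 to align 4 for m17
m17 at 12 (size 4, align 4) → ends 16
m14 at 16 (size 1, align 1) → ends 17
pad 3 to align 4 for m13
m13 at 20 (size 12, align 4) → ends 32
m1 at 32 (size 2, align 2) → ends 34
pad 6 to align 8 for m19
m19 at 40 (size 8, align 8) → ends 48
b at 48 (size 2, align 2) → ends 50
pad 2 to align 4 for h
h at 52 (size 4, align 4) → ends 56
m9 at 56 (size 2, align 2) → ends 58
tail pad 6 to reach multiple of 8
total 64 bytes, alignment 8
— Frame2 —
h at 0 (size 4, align 4) → ends 4
m1 at 4 (size 2, align 2) → ends 6
b at 6 (size 2, align 2) → ends 8
m9 at 8 (size 2, align 2) → ends 10
c at 10 (size 2, align 2) → ends 12
pad 4 to align 8 for m16
m16 at 16 (size 8, align 8) → ends 24
m19 at 24 (size 8, align 8) → ends 32
m14 at 32 (size 1, align 1) → ends 33
pad 3 to align 4 for m17
m17 at 36 (size 4, align 4) → ends 40
m13 at 40 (size 12, align 4) → ends 52
tail pad 4 to reach multiple of 8
total 56 bytes, alignment 8
64 − 56 = 8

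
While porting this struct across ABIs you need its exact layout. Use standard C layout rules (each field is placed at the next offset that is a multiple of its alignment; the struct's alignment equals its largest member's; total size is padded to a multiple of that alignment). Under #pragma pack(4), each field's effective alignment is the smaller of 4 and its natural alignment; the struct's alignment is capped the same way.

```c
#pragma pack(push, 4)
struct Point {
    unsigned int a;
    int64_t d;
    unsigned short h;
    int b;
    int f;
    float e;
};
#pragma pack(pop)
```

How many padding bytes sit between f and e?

@0: a [4B, align 4] → 4
@4: d [8B, align 4] → 12
@12: h [2B, align 2] → 14
+2 pad (align 4)
@16: b [4B, align 4] → 20
@20: f [4B, align 4] → 24
@24: e [4B, align 4] → 28

0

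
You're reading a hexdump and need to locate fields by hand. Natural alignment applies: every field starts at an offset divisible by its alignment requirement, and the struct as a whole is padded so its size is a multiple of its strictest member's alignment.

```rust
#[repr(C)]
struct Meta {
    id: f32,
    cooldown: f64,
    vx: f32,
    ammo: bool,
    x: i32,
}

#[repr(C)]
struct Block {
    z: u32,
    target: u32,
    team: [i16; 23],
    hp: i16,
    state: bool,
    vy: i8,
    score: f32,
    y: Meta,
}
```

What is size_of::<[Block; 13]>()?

1248

Meta: @0: id [4B, align 4] → 4; +4 pad (align 8); @8: cooldown [8B, align 8] → 16; @16: vx [4B, align 4] → 20; @20: ammo [1B, align 1] → 21; +3 pad (align 4); @24: x [4B, align 4] → 28; +4 tail pad (align 8); size 32, align 8
@0: z [4B, align 4] → 4
@4: target [4B, align 4] → 8
@8: team [46B, align 2] → 54
@54: hp [2B, align 2] → 56
@56: state [1B, align 1] → 57
@57: vy [1B, align 1] → 58
+2 pad (align 4)
@60: score [4B, align 4] → 64
@64: y [32B, align 8] → 96
size 96, align 8
array of 13: 13 × 96 = 1248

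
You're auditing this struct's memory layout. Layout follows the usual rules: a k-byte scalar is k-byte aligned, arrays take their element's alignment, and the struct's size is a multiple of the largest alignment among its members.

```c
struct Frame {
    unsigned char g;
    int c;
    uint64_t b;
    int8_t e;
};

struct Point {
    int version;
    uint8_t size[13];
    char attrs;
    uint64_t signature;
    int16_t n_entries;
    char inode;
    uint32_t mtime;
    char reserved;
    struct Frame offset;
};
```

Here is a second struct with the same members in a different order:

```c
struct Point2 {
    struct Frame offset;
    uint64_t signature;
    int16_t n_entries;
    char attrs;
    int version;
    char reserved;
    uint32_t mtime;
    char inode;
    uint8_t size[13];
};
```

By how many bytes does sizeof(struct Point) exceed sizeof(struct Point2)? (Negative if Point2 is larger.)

8

Frame: g at 0 (size 1, align 1) → ends 1; pad 3 to align 4 for c; c at 4 (size 4, align 4) → ends 8; b at 8 (size 8, align 8) → ends 16; e at 16 (size 1, align 1) → ends 17; tail pad 7 to reach multiple of 8; total 24 bytes, alignment 8
version at 0 (size 4, align 4) → ends 4
size at 4 (size 13, align 1) → ends 17
attrs at 17 (size 1, align 1) → ends 18
pad 6 to align 8 for signature
signature at 24 (size 8, align 8) → ends 32
n_entries at 32 (size 2, align 2) → ends 34
inode at 34 (size 1, align 1) → ends 35
pad 1 to align 4 for mtime
mtime at 36 (size 4, align 4) → ends 40
reserved at 40 (size 1, align 1) → ends 41
pad 7 to align 8 for offset
offset at 48 (size 24, align 8) → ends 72
total 72 bytes, alignment 8
— Point2 —
offset at 0 (size 24, align 8) → ends 24
signature at 24 (size 8, align 8) → ends 32
n_entries at 32 (size 2, align 2) → ends 34
attrs at 34 (size 1, align 1) → ends 35
pad 1 to align 4 for version
version at 36 (size 4, align 4) → ends 40
reserved at 40 (size 1, align 1) → ends 41
pad 3 to align 4 for mtime
mtime at 44 (size 4, align 4) → ends 48
inode at 48 (size 1, align 1) → ends 49
size at 49 (size 13, align 1) → ends 62
tail pad 2 to reach multiple of 8
total 64 bytes, alignment 8
72 − 64 = 8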